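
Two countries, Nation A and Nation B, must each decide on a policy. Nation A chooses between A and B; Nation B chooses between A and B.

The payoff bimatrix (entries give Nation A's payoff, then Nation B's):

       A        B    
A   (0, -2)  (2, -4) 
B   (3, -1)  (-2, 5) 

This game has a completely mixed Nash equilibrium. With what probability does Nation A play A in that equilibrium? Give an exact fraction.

Let x be the probability that Nation A plays A. In a completely mixed equilibrium, Nation B must be indifferent between A and B.
Nation B's expected payoff from A is −2x − (1−x); from B it is −4x + 5(1−x).
Setting these equal: −x − 1 = −9x + 5, so x = 3/4.

3/4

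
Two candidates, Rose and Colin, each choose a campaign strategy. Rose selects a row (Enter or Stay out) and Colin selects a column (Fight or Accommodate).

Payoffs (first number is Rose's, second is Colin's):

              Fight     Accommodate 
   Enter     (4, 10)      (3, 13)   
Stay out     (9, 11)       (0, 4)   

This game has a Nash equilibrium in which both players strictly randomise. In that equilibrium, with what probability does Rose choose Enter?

Let p be the probability that Rose plays Enter. In a completely mixed equilibrium, Colin must be indifferent between Fight and Accommodate.
Colin's expected payoff from Fight is 10p + 11(1−p); from Accommodate it is 13p + 4(1−p).
Setting these equal: −p + 11 = 9p + 4, so p = 7/10.

7/10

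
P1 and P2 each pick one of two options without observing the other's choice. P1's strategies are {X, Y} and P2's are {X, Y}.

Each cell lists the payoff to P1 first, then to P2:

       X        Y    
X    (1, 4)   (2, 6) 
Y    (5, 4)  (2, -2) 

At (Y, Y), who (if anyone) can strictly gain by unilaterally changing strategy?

P1 at (Y, Y) earns 2; deviating to X yields 2 — not better.
P2 earns -2; deviating to X yields 4 — a strict improvement.
Only P2 has a strictly profitable deviation.

P2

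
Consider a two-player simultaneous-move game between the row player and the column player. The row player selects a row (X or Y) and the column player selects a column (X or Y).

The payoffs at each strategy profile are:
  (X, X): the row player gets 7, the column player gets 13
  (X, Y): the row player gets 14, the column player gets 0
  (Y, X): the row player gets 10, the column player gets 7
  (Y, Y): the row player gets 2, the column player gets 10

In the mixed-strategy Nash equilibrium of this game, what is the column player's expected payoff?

First find p, the probability the row player plays X, from the column player's indifference between X and Y: 13p + 7(1−p) = 10(1−p), giving p = 3/16.
Since the column player is indifferent in equilibrium, the column player's expected payoff equals the payoff from either column against (3/16, 13/16). Using X: 13(3/16) + 7(13/16) = 65/8.

65/8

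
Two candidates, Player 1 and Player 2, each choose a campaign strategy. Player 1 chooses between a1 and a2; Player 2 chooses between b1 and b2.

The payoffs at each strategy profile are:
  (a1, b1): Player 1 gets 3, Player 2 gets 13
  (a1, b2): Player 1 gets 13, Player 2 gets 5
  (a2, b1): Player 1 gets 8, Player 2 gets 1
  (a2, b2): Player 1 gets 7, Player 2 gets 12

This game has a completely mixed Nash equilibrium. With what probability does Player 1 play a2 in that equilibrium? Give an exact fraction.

Let p be the probability that Player 1 plays a1. In a completely mixed equilibrium, Player 2 must be indifferent between b1 and b2.
Player 2's expected payoff from b1 is 13p + (1−p); from b2 it is 5p + 12(1−p).
Setting these equal: 12p + 1 = −7p + 12, so p = 11/19.
Therefore Player 1 plays a2 with probability 1 − 11/19 = 8/19.

8/19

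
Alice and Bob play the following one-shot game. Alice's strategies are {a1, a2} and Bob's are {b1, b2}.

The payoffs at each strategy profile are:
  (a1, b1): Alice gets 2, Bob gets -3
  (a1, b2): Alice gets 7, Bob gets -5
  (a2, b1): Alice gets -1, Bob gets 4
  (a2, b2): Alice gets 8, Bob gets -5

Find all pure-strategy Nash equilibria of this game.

(a1, b1): Alice gets 2 ≥ -1 from a2, and Bob gets -3 ≥ -5 from b2 — Nash equilibrium.
(a1, b2): Alice prefers a2 (8 > 7); Bob prefers b1 (-3 > -5) — not an equilibrium.
(a2, b1): Alice prefers a1 (2 > -1) — not an equilibrium.
(a2, b2): Bob prefers b1 (4 > -5) — not an equilibrium.

(a1, b1)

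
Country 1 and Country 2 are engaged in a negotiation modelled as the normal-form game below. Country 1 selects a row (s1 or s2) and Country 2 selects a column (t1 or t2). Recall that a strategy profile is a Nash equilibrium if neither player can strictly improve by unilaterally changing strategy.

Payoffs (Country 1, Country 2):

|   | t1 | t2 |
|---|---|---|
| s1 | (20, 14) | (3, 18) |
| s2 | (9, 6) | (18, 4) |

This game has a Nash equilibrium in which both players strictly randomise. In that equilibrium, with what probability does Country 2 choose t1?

Let q be the probability that Country 2 plays t1. In a completely mixed equilibrium, Country 1 must be indifferent between s1 and s2.
Country 1's expected payoff from s1 is 20q + 3(1−q); from s2 it is 9q + 18(1−q).
Setting these equal: 17q + 3 = −9q + 18, so q = 15/26.

15/26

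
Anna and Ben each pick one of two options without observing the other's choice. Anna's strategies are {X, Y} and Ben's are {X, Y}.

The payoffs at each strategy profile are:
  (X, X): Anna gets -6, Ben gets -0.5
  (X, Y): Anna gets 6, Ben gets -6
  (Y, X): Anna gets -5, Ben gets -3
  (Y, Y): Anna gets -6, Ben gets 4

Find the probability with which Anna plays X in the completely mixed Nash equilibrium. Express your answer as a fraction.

Let r be the probability that Anna plays X. In a completely mixed equilibrium, Ben must be indifferent between X and Y.
Ben's expected payoff from X is −0.5r − 3(1−r); from Y it is −6r + 4(1−r).
Setting these equal: 2.5r − 3 = −10r + 4, so r = 14/25.

14/25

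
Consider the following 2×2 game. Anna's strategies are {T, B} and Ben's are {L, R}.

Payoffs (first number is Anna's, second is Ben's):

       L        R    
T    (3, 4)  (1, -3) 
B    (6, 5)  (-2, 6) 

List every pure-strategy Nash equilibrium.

(T, L): Anna prefers B (6 > 3) — not an equilibrium.
(T, R): Ben prefers L (4 > -3) — not an equilibrium.
(B, L): Ben prefers R (6 > 5) — not an equilibrium.
(B, R): Anna prefers T (1 > -2) — not an equilibrium.

none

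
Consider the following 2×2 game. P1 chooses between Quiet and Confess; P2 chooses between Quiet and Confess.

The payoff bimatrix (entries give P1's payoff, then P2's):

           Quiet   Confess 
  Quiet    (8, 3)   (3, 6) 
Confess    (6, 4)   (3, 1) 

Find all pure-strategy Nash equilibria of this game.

(Quiet, Confess)

(Quiet, Quiet): P2 prefers Confess (6 > 3) — not an equilibrium.
(Quiet, Confess): P1 gets 3 ≥ 3 from Confess, and P2 gets 6 ≥ 3 from Quiet — Nash equilibrium.
(Confess, Quiet): P1 prefers Quiet (8 > 6) — not an equilibrium.
(Confess, Confess): P2 prefers Quiet (4 > 1) — not an equilibrium.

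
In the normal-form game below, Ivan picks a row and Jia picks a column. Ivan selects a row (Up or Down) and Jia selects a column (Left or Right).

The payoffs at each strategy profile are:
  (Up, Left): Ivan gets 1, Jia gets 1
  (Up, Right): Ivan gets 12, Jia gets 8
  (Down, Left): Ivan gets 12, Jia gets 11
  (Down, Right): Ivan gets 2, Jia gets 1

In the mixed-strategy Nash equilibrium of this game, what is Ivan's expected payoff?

First find y, the probability Jia plays Left, from Ivan's indifference between Up and Down: y + 12(1−y) = 12y + 2(1−y), giving y = 10/21.
Since Ivan is indifferent in equilibrium, Ivan's expected payoff equals the payoff from either row against (10/21, 11/21). Using Up: (10/21) + 12(11/21) = 142/21.

142/21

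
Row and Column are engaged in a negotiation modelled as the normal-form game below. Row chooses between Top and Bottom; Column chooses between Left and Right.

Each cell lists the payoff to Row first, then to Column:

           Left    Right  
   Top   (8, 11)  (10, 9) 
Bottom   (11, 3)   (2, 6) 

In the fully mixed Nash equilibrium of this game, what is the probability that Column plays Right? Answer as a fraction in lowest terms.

Let q be the probability that Column plays Left. In a completely mixed equilibrium, Row must be indifferent between Top and Bottom.
Row's expected payoff from Top is 8q + 10(1−q); from Bottom it is 11q + 2(1−q).
Setting these equal: −2q + 10 = 9q + 2, so q = 8/11.
Therefore Column plays Right with probability 1 − 8/11 = 3/11.

3/11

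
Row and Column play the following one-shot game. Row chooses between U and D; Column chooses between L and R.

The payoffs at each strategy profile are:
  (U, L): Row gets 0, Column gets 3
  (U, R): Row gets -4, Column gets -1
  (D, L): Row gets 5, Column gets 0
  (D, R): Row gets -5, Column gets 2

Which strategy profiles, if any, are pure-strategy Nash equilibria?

(U, L): Row prefers D (5 > 0) — not an equilibrium.
(U, R): Column prefers L (3 > -1) — not an equilibrium.
(D, L): Column prefers R (2 > 0) — not an equilibrium.
(D, R): Row prefers U (-4 > -5) — not an equilibrium.

none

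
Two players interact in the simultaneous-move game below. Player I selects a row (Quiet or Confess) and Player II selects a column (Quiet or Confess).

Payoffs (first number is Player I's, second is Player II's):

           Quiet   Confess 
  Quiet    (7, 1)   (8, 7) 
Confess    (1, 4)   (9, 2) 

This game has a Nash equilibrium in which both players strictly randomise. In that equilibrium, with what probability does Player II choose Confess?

Let y be the probability that Player II plays Quiet. In a completely mixed equilibrium, Player I must be indifferent between Quiet and Confess.
Player I's expected payoff from Quiet is 7y + 8(1−y); from Confess it is y + 9(1−y).
Setting these equal: −y + 8 = −8y + 9, so y = 1/7.
Therefore Player II plays Confess with probability 1 − 1/7 = 6/7.

6/7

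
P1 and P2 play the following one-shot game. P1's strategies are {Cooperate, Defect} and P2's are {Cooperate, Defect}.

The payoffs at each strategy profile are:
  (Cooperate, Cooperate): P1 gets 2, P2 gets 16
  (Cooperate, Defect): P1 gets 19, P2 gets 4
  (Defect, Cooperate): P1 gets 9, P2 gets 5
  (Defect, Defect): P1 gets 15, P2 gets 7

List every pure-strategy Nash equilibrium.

none

(Cooperate, Cooperate): P1 prefers Defect (9 > 2) — not an equilibrium.
(Cooperate, Defect): P2 prefers Cooperate (16 > 4) — not an equilibrium.
(Defect, Cooperate): P2 prefers Defect (7 > 5) — not an equilibrium.
(Defect, Defect): P1 prefers Cooperate (19 > 15) — not an equilibrium.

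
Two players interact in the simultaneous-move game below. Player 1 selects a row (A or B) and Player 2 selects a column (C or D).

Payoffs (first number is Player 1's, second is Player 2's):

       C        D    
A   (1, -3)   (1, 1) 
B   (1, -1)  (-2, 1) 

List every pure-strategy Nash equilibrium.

(A, D)

(A, C): Player 2 prefers D (1 > -3) — not an equilibrium.
(A, D): Player 1 gets 1 ≥ -2 from B, and Player 2 gets 1 ≥ -3 from C — Nash equilibrium.
(B, C): Player 2 prefers D (1 > -1) — not an equilibrium.
(B, D): Player 1 prefers A (1 > -2) — not an equilibrium.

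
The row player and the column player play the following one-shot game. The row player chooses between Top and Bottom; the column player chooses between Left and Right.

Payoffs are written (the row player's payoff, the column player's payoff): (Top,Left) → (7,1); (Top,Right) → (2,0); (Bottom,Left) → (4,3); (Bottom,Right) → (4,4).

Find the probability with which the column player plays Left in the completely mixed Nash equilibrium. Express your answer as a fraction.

Let c be the probability that the column player plays Left. In a completely mixed equilibrium, the row player must be indifferent between Top and Bottom.
The row player's expected payoff from Top is 7c + 2(1−c); from Bottom it is 4c + 4(1−c).
Setting these equal: 5c + 2 = 4, so c = 2/5.

2/5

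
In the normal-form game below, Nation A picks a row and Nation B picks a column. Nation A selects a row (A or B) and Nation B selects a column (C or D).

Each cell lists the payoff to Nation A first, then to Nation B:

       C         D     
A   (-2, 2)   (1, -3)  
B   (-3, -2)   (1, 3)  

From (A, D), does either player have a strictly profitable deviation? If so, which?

Nation B

Nation A at (A, D) earns 1; deviating to B yields 1 — not better.
Nation B earns -3; deviating to C yields 2 — a strict improvement.
Only Nation B has a strictly profitable deviation.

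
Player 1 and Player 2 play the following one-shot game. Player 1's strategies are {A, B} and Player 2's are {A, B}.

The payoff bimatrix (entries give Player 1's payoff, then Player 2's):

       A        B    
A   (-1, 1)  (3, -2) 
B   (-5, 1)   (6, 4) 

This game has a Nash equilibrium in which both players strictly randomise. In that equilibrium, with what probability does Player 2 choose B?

4/7

Let y be the probability that Player 2 plays A. In a completely mixed equilibrium, Player 1 must be indifferent between A and B.
Player 1's expected payoff from A is −y + 3(1−y); from B it is −5y + 6(1−y).
Setting these equal: −4y + 3 = −11y + 6, so y = 3/7.
Therefore Player 2 plays B with probability 1 − 3/7 = 4/7.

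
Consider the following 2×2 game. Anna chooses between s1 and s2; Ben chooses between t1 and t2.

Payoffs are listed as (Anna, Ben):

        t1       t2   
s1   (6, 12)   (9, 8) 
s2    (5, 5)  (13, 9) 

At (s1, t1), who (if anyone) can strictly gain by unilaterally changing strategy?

Neither

Anna at (s1, t1) earns 6; deviating to s2 yields 5 — not better.
Ben earns 12; deviating to t2 yields 8 — not better.
Neither player can strictly improve; the profile is a Nash equilibrium.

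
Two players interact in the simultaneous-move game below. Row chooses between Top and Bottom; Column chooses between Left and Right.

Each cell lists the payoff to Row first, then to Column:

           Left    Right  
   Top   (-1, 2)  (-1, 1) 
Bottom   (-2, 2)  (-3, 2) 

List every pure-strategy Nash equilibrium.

(Top, Left): Row gets -1 ≥ -2 from Bottom, and Column gets 2 ≥ 1 from Right — Nash equilibrium.
(Top, Right): Column prefers Left (2 > 1) — not an equilibrium.
(Bottom, Left): Row prefers Top (-1 > -2) — not an equilibrium.
(Bottom, Right): Row prefers Top (-1 > -3) — not an equilibrium.

(Top, Left)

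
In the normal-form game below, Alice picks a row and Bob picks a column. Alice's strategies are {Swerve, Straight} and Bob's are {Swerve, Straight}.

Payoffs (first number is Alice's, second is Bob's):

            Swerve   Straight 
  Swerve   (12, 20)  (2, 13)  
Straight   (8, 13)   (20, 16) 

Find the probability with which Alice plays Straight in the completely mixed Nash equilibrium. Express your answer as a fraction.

Let p be the probability that Alice plays Swerve. In a completely mixed equilibrium, Bob must be indifferent between Swerve and Straight.
Bob's expected payoff from Swerve is 20p + 13(1−p); from Straight it is 13p + 16(1−p).
Setting these equal: 7p + 13 = −3p + 16, so p = 3/10.
Therefore Alice plays Straight with probability 1 − 3/10 = 7/10.

7/10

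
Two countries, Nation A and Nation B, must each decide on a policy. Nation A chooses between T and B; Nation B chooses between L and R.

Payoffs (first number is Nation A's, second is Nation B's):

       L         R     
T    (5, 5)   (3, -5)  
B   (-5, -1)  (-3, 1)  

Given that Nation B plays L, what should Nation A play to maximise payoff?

T

Against L, Nation A earns 5 from T and -5 from B.
So T is the best response.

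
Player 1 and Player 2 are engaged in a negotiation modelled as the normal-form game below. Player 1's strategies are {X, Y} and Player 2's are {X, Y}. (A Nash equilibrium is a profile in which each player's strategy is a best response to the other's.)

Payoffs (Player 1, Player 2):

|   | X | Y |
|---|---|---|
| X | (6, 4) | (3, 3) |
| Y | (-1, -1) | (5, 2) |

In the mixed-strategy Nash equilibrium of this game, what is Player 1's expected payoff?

First find q, the probability Player 2 plays X, from Player 1's indifference between X and Y: 6q + 3(1−q) = −q + 5(1−q), giving q = 2/9.
Since Player 1 is indifferent in equilibrium, Player 1's expected payoff equals the payoff from either row against (2/9, 7/9). Using X: 6(2/9) + 3(7/9) = 11/3.

11/3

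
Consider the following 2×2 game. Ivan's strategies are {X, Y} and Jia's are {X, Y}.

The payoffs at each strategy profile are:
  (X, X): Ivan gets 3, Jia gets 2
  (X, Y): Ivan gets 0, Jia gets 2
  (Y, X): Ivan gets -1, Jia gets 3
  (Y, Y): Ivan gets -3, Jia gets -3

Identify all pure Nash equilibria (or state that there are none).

(X, X): Ivan gets 3 ≥ -1 from Y, and Jia gets 2 ≥ 2 from Y — Nash equilibrium.
(X, Y): Ivan gets 0 ≥ -3 from Y, and Jia gets 2 ≥ 2 from X — Nash equilibrium.
(Y, X): Ivan prefers X (3 > -1) — not an equilibrium.
(Y, Y): Ivan prefers X (0 > -3); Jia prefers X (3 > -3) — not an equilibrium.

(X, X) and (X, Y)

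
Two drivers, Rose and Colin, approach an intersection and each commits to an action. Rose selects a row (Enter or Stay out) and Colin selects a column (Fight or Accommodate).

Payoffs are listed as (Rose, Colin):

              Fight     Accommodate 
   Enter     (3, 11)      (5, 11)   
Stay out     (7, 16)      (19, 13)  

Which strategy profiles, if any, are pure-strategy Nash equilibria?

(Stay out, Fight)

(Enter, Fight): Rose prefers Stay out (7 > 3) — not an equilibrium.
(Enter, Accommodate): Rose prefers Stay out (19 > 5) — not an equilibrium.
(Stay out, Fight): Rose gets 7 ≥ 3 from Enter, and Colin gets 16 ≥ 13 from Accommodate — Nash equilibrium.
(Stay out, Accommodate): Colin prefers Fight (16 > 13) — not an equilibrium.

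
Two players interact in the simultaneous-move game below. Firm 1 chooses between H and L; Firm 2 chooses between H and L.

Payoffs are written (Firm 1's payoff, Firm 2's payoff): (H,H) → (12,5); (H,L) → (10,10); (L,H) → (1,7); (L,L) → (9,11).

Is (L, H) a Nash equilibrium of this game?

At (L, H), Firm 1 earns 1; switching to H would give 12, so Firm 1 would deviate.
Firm 2 earns 7; switching to L would give 11, so Firm 2 would deviate.
Since at least one player can profitably deviate, this is not a Nash equilibrium.

No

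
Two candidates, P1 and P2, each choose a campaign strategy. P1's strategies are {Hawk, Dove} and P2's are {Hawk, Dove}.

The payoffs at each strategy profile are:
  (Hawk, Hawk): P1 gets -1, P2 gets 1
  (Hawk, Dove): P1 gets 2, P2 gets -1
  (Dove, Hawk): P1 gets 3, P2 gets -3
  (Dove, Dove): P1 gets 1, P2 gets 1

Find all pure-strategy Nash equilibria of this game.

(Hawk, Hawk): P1 prefers Dove (3 > -1) — not an equilibrium.
(Hawk, Dove): P2 prefers Hawk (1 > -1) — not an equilibrium.
(Dove, Hawk): P2 prefers Dove (1 > -3) — not an equilibrium.
(Dove, Dove): P1 prefers Hawk (2 > 1) — not an equilibrium.

none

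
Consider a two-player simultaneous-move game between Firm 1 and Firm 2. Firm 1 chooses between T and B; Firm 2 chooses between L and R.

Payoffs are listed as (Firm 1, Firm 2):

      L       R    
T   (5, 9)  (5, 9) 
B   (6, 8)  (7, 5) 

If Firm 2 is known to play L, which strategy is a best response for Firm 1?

B

Against L, Firm 1 earns 5 from T and 6 from B.
So B is the best response.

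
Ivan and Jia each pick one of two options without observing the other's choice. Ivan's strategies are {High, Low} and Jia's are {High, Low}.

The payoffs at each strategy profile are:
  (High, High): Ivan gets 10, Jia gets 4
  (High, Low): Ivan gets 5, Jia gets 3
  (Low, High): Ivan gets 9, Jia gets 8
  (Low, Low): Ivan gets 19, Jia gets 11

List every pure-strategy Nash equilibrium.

(High, High): Ivan gets 10 ≥ 9 from Low, and Jia gets 4 ≥ 3 from Low — Nash equilibrium.
(High, Low): Ivan prefers Low (19 > 5); Jia prefers High (4 > 3) — not an equilibrium.
(Low, High): Ivan prefers High (10 > 9); Jia prefers Low (11 > 8) — not an equilibrium.
(Low, Low): Ivan gets 19 ≥ 5 from High, and Jia gets 11 ≥ 8 from High — Nash equilibrium.

(High, High) and (Low, Low)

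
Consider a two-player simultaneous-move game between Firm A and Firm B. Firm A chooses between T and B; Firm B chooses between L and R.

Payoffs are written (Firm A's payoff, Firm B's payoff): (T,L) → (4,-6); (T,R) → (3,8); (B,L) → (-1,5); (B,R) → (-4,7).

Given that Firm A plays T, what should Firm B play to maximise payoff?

R

Against T, Firm B earns -6 from L and 8 from R.
So R is the best response.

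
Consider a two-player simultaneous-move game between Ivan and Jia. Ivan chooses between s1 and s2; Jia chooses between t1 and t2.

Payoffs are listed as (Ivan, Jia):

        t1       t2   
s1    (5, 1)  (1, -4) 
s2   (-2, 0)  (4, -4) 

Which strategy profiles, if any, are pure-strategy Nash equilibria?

(s1, t1)

(s1, t1): Ivan gets 5 ≥ -2 from s2, and Jia gets 1 ≥ -4 from t2 — Nash equilibrium.
(s1, t2): Ivan prefers s2 (4 > 1); Jia prefers t1 (1 > -4) — not an equilibrium.
(s2, t1): Ivan prefers s1 (5 > -2) — not an equilibrium.
(s2, t2): Jia prefers t1 (0 > -4) — not an equilibrium.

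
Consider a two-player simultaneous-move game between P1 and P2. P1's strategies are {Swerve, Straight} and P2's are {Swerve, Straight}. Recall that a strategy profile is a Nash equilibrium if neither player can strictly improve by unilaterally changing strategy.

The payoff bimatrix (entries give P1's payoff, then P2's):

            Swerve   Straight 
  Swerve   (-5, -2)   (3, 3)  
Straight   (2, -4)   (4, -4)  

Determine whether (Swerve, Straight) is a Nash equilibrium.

No

At (Swerve, Straight), P1 earns 3; switching to Straight would give 4, so P1 would deviate.
P2 earns 3; switching to Swerve would give -2, so P2 has no profitable deviation.
Since at least one player can profitably deviate, this is not a Nash equilibrium.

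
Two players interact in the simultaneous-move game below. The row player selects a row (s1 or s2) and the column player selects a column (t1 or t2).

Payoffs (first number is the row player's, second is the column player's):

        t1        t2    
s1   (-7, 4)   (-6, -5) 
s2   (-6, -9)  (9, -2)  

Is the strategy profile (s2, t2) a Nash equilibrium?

At (s2, t2), the row player earns 9; switching to s1 would give -6, so the row player has no profitable deviation.
The column player earns -2; switching to t1 would give -9, so the column player has no profitable deviation.
Neither player can gain by a unilateral deviation, so this profile is a Nash equilibrium.

Yes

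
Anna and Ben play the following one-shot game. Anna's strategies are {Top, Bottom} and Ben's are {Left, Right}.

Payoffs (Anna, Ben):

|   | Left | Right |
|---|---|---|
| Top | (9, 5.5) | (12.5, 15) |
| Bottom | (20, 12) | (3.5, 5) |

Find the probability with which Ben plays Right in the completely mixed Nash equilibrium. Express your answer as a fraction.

Let y be the probability that Ben plays Left. In a completely mixed equilibrium, Anna must be indifferent between Top and Bottom.
Anna's expected payoff from Top is 9y + 12.5(1−y); from Bottom it is 20y + 3.5(1−y).
Setting these equal: −3.5y + 12.5 = 16.5y + 3.5, so y = 9/20.
Therefore Ben plays Right with probability 1 − 9/20 = 11/20.

11/20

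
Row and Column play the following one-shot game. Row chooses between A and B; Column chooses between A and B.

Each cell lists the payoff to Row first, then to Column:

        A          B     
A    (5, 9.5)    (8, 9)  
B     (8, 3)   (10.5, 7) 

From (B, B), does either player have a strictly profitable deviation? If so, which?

Neither

Row at (B, B) earns 10.5; deviating to A yields 8 — not better.
Column earns 7; deviating to A yields 3 — not better.
Neither player can strictly improve; the profile is a Nash equilibrium.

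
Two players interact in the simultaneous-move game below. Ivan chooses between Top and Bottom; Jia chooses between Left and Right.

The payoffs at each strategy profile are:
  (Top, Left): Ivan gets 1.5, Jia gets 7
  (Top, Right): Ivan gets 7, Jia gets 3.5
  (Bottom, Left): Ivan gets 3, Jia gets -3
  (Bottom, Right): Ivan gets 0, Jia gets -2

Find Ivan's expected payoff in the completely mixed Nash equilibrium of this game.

First find q, the probability Jia plays Left, from Ivan's indifference between Top and Bottom: 1.5q + 7(1−q) = 3q, giving q = 14/17.
Since Ivan is indifferent in equilibrium, Ivan's expected payoff equals the payoff from either row against (14/17, 3/17). Using Top: 1.5(14/17) + 7(3/17) = 42/17.

42/17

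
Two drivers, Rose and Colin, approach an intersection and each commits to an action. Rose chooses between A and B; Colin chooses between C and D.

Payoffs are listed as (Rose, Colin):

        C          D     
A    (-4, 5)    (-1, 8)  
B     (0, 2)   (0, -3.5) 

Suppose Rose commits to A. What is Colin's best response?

Against A, Colin earns 5 from C and 8 from D.
So D is the best response.

D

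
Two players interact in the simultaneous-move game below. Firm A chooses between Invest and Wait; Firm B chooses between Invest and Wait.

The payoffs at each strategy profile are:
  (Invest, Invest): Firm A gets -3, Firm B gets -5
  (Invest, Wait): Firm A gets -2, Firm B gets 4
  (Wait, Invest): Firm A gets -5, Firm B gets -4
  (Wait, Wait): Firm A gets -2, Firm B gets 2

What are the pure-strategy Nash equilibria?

(Invest, Wait) and (Wait, Wait)

(Invest, Invest): Firm B prefers Wait (4 > -5) — not an equilibrium.
(Invest, Wait): Firm A gets -2 ≥ -2 from Wait, and Firm B gets 4 ≥ -5 from Invest — Nash equilibrium.
(Wait, Invest): Firm A prefers Invest (-3 > -5); Firm B prefers Wait (2 > -4) — not an equilibrium.
(Wait, Wait): Firm A gets -2 ≥ -2 from Invest, and Firm B gets 2 ≥ -4 from Invest — Nash equilibrium.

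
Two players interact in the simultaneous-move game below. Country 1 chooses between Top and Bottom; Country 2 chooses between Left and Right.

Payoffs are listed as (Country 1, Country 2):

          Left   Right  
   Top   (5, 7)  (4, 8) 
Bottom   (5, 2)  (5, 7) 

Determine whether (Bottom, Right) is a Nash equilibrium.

At (Bottom, Right), Country 1 earns 5; switching to Top would give 4, so Country 1 has no profitable deviation.
Country 2 earns 7; switching to Left would give 2, so Country 2 has no profitable deviation.
Neither player can gain by a unilateral deviation, so this profile is a Nash equilibrium.

Yes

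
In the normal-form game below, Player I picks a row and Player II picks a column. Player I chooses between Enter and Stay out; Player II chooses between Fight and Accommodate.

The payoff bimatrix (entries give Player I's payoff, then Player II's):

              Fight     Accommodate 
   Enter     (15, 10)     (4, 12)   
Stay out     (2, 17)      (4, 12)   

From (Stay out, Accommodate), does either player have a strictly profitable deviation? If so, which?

Player II

Player I at (Stay out, Accommodate) earns 4; deviating to Enter yields 4 — not better.
Player II earns 12; deviating to Fight yields 17 — a strict improvement.
Only Player II has a strictly profitable deviation.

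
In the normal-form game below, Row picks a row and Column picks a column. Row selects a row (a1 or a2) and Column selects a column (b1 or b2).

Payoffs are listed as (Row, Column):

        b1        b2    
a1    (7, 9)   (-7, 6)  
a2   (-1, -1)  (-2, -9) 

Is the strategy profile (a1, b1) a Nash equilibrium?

At (a1, b1), Row earns 7; switching to a2 would give -1, so Row has no profitable deviation.
Column earns 9; switching to b2 would give 6, so Column has no profitable deviation.
Neither player can gain by a unilateral deviation, so this profile is a Nash equilibrium.

Yes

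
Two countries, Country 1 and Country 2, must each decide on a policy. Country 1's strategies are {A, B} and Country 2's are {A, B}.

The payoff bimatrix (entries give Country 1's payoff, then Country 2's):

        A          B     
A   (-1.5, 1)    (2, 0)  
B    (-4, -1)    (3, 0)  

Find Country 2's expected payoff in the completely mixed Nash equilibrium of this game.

0

First find x, the probability Country 1 plays A, from Country 2's indifference between A and B: x − (1−x) = 0, giving x = 1/2.
Since Country 2 is indifferent in equilibrium, Country 2's expected payoff equals the payoff from either column against (1/2, 1/2). Using A: (1/2) − (1/2) = 0.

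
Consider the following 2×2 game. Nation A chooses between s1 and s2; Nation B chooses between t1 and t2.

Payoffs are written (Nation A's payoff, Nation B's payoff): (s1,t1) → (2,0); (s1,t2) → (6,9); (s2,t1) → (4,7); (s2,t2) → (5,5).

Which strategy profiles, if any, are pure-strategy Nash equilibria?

(s1, t2) and (s2, t1)

(s1, t1): Nation A prefers s2 (4 > 2); Nation B prefers t2 (9 > 0) — not an equilibrium.
(s1, t2): Nation A gets 6 ≥ 5 from s2, and Nation B gets 9 ≥ 0 from t1 — Nash equilibrium.
(s2, t1): Nation A gets 4 ≥ 2 from s1, and Nation B gets 7 ≥ 5 from t2 — Nash equilibrium.
(s2, t2): Nation A prefers s1 (6 > 5); Nation B prefers t1 (7 > 5) — not an equilibrium.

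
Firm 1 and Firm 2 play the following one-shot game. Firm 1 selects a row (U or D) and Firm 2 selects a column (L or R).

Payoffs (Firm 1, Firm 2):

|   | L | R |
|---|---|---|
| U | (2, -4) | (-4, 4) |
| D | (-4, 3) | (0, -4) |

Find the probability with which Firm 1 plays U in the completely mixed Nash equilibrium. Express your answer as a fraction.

7/15

Let p be the probability that Firm 1 plays U. In a completely mixed equilibrium, Firm 2 must be indifferent between L and R.
Firm 2's expected payoff from L is −4p + 3(1−p); from R it is 4p − 4(1−p).
Setting these equal: −7p + 3 = 8p − 4, so p = 7/15.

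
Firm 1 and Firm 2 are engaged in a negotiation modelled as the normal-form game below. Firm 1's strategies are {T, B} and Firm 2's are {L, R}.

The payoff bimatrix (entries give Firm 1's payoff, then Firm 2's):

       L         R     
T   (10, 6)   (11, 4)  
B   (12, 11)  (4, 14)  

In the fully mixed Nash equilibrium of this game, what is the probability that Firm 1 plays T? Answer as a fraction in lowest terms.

Let r be the probability that Firm 1 plays T. In a completely mixed equilibrium, Firm 2 must be indifferent between L and R.
Firm 2's expected payoff from L is 6r + 11(1−r); from R it is 4r + 14(1−r).
Setting these equal: −5r + 11 = −10r + 14, so r = 3/5.

3/5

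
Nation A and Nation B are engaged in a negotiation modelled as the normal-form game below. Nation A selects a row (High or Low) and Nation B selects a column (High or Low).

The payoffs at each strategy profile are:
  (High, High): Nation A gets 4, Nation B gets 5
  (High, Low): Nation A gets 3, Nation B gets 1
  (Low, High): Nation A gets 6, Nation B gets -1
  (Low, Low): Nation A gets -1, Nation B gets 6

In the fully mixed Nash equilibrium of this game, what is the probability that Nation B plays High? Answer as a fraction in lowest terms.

2/3

Let c be the probability that Nation B plays High. In a completely mixed equilibrium, Nation A must be indifferent between High and Low.
Nation A's expected payoff from High is 4c + 3(1−c); from Low it is 6c − (1−c).
Setting these equal: c + 3 = 7c − 1, so c = 2/3.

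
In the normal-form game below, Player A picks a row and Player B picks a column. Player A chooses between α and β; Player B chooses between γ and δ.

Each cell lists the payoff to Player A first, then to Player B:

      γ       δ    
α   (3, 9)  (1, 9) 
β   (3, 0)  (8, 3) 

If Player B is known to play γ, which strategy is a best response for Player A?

Against γ, Player A earns 3 from α and 3 from β.
So either strategy is a best response.

either — both α and β are best responses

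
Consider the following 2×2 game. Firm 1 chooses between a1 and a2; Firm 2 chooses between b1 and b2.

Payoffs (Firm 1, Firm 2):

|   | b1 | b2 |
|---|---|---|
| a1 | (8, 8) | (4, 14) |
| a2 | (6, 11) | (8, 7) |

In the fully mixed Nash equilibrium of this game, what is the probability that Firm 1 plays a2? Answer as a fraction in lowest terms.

Let r be the probability that Firm 1 plays a1. In a completely mixed equilibrium, Firm 2 must be indifferent between b1 and b2.
Firm 2's expected payoff from b1 is 8r + 11(1−r); from b2 it is 14r + 7(1−r).
Setting these equal: −3r + 11 = 7r + 7, so r = 2/5.
Therefore Firm 1 plays a2 with probability 1 − 2/5 = 3/5.

3/5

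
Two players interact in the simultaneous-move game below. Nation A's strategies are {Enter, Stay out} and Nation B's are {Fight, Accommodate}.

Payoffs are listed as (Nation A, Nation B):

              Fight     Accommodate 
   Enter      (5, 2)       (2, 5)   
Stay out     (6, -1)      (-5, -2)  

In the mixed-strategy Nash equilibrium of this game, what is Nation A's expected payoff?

First find q, the probability Nation B plays Fight, from Nation A's indifference between Enter and Stay out: 5q + 2(1−q) = 6q − 5(1−q), giving q = 7/8.
Since Nation A is indifferent in equilibrium, Nation A's expected payoff equals the payoff from either row against (7/8, 1/8). Using Enter: 5(7/8) + 2(1/8) = 37/8.

37/8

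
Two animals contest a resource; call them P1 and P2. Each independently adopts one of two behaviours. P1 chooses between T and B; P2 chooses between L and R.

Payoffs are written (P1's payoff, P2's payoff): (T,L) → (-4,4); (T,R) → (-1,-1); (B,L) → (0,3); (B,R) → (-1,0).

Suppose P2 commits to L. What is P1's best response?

Against L, P1 earns -4 from T and 0 from B.
So B is the best response.

B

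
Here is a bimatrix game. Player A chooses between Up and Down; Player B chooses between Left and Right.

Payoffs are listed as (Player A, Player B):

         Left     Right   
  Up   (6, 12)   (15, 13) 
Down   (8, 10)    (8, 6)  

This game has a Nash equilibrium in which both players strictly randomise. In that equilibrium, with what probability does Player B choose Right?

2/9

Let c be the probability that Player B plays Left. In a completely mixed equilibrium, Player A must be indifferent between Up and Down.
Player A's expected payoff from Up is 6c + 15(1−c); from Down it is 8c + 8(1−c).
Setting these equal: −9c + 15 = 8, so c = 7/9.
Therefore Player B plays Right with probability 1 − 7/9 = 2/9.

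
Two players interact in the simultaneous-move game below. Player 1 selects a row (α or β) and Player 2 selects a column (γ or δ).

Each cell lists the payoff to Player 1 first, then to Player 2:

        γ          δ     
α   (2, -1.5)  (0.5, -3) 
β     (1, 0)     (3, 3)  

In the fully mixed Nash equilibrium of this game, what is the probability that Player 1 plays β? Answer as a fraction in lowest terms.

1/3

Let p be the probability that Player 1 plays α. In a completely mixed equilibrium, Player 2 must be indifferent between γ and δ.
Player 2's expected payoff from γ is −1.5p; from δ it is −3p + 3(1−p).
Setting these equal: −1.5p = −6p + 3, so p = 2/3.
Therefore Player 1 plays β with probability 1 − 2/3 = 1/3.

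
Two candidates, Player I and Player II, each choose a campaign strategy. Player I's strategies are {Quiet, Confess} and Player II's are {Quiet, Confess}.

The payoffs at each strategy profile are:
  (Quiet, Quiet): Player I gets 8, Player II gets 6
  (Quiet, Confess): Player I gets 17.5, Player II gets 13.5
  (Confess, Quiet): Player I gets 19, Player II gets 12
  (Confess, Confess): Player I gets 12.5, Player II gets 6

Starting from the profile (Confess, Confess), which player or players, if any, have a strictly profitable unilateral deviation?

Both

Player I at (Confess, Confess) earns 12.5; deviating to Quiet yields 17.5 — a strict improvement.
Player II earns 6; deviating to Quiet yields 12 — a strict improvement.
Both Player I and Player II have strictly profitable deviations.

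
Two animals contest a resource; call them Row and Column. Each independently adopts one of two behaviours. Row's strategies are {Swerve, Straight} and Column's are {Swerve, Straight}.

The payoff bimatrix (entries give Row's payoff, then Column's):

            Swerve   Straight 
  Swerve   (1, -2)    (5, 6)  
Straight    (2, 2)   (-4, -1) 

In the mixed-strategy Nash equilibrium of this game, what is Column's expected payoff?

First find x, the probability Row plays Swerve, from Column's indifference between Swerve and Straight: −2x + 2(1−x) = 6x − (1−x), giving x = 3/11.
Since Column is indifferent in equilibrium, Column's expected payoff equals the payoff from either column against (3/11, 8/11). Using Swerve: −2(3/11) + 2(8/11) = 10/11.

10/11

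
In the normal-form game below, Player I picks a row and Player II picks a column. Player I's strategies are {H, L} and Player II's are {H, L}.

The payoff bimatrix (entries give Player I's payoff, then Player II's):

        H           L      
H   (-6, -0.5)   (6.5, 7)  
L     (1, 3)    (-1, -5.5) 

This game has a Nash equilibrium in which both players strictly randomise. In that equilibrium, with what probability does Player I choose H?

17/32

Let r be the probability that Player I plays H. In a completely mixed equilibrium, Player II must be indifferent between H and L.
Player II's expected payoff from H is −0.5r + 3(1−r); from L it is 7r − 5.5(1−r).
Setting these equal: −3.5r + 3 = 12.5r − 5.5, so r = 17/32.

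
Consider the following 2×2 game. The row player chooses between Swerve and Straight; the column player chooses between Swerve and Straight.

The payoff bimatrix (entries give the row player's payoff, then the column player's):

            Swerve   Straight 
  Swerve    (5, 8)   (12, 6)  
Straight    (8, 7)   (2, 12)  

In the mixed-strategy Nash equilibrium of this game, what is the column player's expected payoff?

First find p, the probability the row player plays Swerve, from the column player's indifference between Swerve and Straight: 8p + 7(1−p) = 6p + 12(1−p), giving p = 5/7.
Since the column player is indifferent in equilibrium, the column player's expected payoff equals the payoff from either column against (5/7, 2/7). Using Swerve: 8(5/7) + 7(2/7) = 54/7.

54/7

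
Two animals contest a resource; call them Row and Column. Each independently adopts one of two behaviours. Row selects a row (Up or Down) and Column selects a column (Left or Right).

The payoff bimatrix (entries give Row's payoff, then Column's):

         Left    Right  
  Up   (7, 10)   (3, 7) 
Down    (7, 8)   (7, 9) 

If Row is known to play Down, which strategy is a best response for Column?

Against Down, Column earns 8 from Left and 9 from Right.
So Right is the best response.

Right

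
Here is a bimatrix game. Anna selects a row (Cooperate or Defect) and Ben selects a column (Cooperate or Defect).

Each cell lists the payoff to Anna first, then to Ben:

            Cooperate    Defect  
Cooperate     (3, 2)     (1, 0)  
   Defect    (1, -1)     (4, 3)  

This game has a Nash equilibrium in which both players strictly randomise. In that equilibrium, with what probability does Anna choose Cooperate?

2/3

Let x be the probability that Anna plays Cooperate. In a completely mixed equilibrium, Ben must be indifferent between Cooperate and Defect.
Ben's expected payoff from Cooperate is 2x − (1−x); from Defect it is 3(1−x).
Setting these equal: 3x − 1 = −3x + 3, so x = 2/3.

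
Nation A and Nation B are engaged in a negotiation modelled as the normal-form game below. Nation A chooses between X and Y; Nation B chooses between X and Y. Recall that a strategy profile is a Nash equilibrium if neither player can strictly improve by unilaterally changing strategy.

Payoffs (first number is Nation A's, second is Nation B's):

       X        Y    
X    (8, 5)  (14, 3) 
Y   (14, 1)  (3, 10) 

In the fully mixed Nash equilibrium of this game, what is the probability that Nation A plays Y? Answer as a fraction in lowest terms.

Let r be the probability that Nation A plays X. In a completely mixed equilibrium, Nation B must be indifferent between X and Y.
Nation B's expected payoff from X is 5r + (1−r); from Y it is 3r + 10(1−r).
Setting these equal: 4r + 1 = −7r + 10, so r = 9/11.
Therefore Nation A plays Y with probability 1 − 9/11 = 2/11.

2/11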